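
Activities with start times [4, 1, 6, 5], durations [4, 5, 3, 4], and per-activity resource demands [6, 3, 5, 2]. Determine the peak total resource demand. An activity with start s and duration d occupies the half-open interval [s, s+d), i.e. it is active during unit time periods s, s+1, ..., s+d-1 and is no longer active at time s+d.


Each activity i is active on [start_i, start_i + duration_i).
Compute total resource usage per time slot:
  t=0: active resources = [], total = 0
  t=1: active resources = [3], total = 3
  t=2: active resources = [3], total = 3
  t=3: active resources = [3], total = 3
  t=4: active resources = [6, 3], total = 9
  t=5: active resources = [6, 3, 2], total = 11
  t=6: active resources = [6, 5, 2], total = 13
  t=7: active resources = [6, 5, 2], total = 13
  t=8: active resources = [5, 2], total = 7
Peak resource demand = 13

13


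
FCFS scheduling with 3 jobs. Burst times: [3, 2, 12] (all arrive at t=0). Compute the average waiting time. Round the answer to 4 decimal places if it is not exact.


FCFS order (as given): [3, 2, 12]
Waiting times:
  Job 1: wait = 0
  Job 2: wait = 3
  Job 3: wait = 5
Sum of waiting times = 8
Average waiting time = 8/3 = 2.6667

2.6667


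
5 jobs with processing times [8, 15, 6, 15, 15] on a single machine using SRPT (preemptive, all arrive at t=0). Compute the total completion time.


Since all jobs arrive at t=0, SRPT equals SPT ordering.
SPT order: [6, 8, 15, 15, 15]
Completion times:
  Job 1: p=6, C=6
  Job 2: p=8, C=14
  Job 3: p=15, C=29
  Job 4: p=15, C=44
  Job 5: p=15, C=59
Total completion time = 6 + 14 + 29 + 44 + 59 = 152

152


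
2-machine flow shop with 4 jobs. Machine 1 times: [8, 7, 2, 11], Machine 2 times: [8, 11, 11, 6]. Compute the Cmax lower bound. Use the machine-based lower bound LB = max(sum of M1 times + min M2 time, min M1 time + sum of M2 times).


LB1 = sum(M1 times) + min(M2 times) = 28 + 6 = 34
LB2 = min(M1 times) + sum(M2 times) = 2 + 36 = 38
Lower bound = max(LB1, LB2) = max(34, 38) = 38

38


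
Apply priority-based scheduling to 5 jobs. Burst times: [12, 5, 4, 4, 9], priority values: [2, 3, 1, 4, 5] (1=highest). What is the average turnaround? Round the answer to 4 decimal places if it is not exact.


Sort by priority (ascending = highest first):
Order: [(1, 4), (2, 12), (3, 5), (4, 4), (5, 9)]
Completion times:
  Priority 1, burst=4, C=4
  Priority 2, burst=12, C=16
  Priority 3, burst=5, C=21
  Priority 4, burst=4, C=25
  Priority 5, burst=9, C=34
Average turnaround = 100/5 = 20.0

20.0


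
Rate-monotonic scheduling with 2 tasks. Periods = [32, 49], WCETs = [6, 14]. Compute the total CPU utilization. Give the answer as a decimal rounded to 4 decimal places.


Compute individual utilizations (exact fractions):
  Task 1: C/T = 6/32 = 3/16 (approx. 0.1875)
  Task 2: C/T = 14/49 = 2/7 (approx. 0.2857)
Total utilization U = 3/16 + 2/7 = 53/112
Rounded to 4 decimal places: U = 0.4732
RM (Liu & Layland) bound for 2 tasks = 0.828427; compare with U = 53/112 (approx. 0.473214)
U <= bound, so schedulable by RM sufficient condition.

0.4732


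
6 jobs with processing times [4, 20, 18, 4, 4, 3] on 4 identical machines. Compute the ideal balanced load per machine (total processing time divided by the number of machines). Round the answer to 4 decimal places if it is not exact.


Total processing time = 4 + 20 + 18 + 4 + 4 + 3 = 53
Number of machines = 4
Ideal balanced load = 53 / 4 = 13.25

13.25


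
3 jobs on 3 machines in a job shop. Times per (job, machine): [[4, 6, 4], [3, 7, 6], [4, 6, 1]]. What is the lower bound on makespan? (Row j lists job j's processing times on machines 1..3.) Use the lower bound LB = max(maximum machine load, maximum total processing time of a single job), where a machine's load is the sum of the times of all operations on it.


Machine loads:
  Machine 1: 4 + 3 + 4 = 11
  Machine 2: 6 + 7 + 6 = 19
  Machine 3: 4 + 6 + 1 = 11
Max machine load = 19
Job totals:
  Job 1: 14
  Job 2: 16
  Job 3: 11
Max job total = 16
Lower bound = max(19, 16) = 19

19


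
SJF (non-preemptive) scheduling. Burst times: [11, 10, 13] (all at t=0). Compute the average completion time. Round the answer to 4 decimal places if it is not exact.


SJF order (ascending): [10, 11, 13]
Completion times:
  Job 1: burst=10, C=10
  Job 2: burst=11, C=21
  Job 3: burst=13, C=34
Average completion = 65/3 = 21.6667

21.6667


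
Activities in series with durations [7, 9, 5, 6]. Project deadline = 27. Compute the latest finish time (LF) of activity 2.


LF(activity 2) = deadline - sum of successor durations
Successors: activities 3 through 4 with durations [5, 6]
Sum of successor durations = 11
LF = 27 - 11 = 16

16


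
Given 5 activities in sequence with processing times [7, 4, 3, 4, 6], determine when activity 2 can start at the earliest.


Activity 2 starts after activities 1 through 1 complete.
Predecessor durations: [7]
ES = 7 = 7

7


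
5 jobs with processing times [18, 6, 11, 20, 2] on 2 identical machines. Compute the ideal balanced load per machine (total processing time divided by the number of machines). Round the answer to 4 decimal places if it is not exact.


Total processing time = 18 + 6 + 11 + 20 + 2 = 57
Number of machines = 2
Ideal balanced load = 57 / 2 = 28.5

28.5


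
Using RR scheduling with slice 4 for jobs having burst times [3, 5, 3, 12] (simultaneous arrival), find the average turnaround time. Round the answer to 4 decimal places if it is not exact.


Time quantum = 4
Execution trace:
  J1 runs 3 units, time = 3
  J2 runs 4 units, time = 7
  J3 runs 3 units, time = 10
  J4 runs 4 units, time = 14
  J2 runs 1 units, time = 15
  J4 runs 4 units, time = 19
  J4 runs 4 units, time = 23
Finish times: [3, 15, 10, 23]
Average turnaround = 51/4 = 12.75

12.75


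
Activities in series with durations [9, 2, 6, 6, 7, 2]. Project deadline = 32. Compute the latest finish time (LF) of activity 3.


LF(activity 3) = deadline - sum of successor durations
Successors: activities 4 through 6 with durations [6, 7, 2]
Sum of successor durations = 15
LF = 32 - 15 = 17

17


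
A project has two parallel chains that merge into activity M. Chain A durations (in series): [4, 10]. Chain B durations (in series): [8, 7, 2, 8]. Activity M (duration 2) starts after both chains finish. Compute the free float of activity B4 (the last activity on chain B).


ES(B4) = sum of predecessors on chain B = 17
EF(B4) = ES + duration = 17 + 8 = 25
Successor of B4 is M. ES(M) = max(sum(A), sum(B)) = max(14, 25) = 25
Free float = ES(successor) - EF(current) = 25 - 25 = 0

0


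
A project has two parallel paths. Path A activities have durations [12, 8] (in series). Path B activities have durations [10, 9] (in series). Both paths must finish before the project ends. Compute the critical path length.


Path A total = 12 + 8 = 20
Path B total = 10 + 9 = 19
Critical path = longest path = max(20, 19) = 20

20


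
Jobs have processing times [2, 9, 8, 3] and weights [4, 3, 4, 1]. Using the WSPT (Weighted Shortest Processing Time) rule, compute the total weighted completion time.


Compute p/w ratios and sort ascending (WSPT): [(2, 4), (8, 4), (9, 3), (3, 1)]
Compute weighted completion times:
  Job (p=2,w=4): C=2, w*C=4*2=8
  Job (p=8,w=4): C=10, w*C=4*10=40
  Job (p=9,w=3): C=19, w*C=3*19=57
  Job (p=3,w=1): C=22, w*C=1*22=22
Total weighted completion time = 127

127


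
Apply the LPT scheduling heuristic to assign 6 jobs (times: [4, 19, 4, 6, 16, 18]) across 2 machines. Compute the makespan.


Sort jobs in decreasing order (LPT): [19, 18, 16, 6, 4, 4]
Assign each job to the least loaded machine:
  Machine 1: jobs [19, 6, 4, 4], load = 33
  Machine 2: jobs [18, 16], load = 34
Makespan = max load = 34

34


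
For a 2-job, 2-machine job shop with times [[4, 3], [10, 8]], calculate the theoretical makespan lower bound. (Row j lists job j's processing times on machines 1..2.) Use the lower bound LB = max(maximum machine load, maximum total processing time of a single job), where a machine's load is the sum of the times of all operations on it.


Machine loads:
  Machine 1: 4 + 10 = 14
  Machine 2: 3 + 8 = 11
Max machine load = 14
Job totals:
  Job 1: 7
  Job 2: 18
Max job total = 18
Lower bound = max(14, 18) = 18

18


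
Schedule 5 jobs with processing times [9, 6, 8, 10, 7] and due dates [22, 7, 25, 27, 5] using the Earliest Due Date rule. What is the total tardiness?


Sort by due date (EDD order): [(7, 5), (6, 7), (9, 22), (8, 25), (10, 27)]
Compute completion times and tardiness:
  Job 1: p=7, d=5, C=7, tardiness=max(0,7-5)=2
  Job 2: p=6, d=7, C=13, tardiness=max(0,13-7)=6
  Job 3: p=9, d=22, C=22, tardiness=max(0,22-22)=0
  Job 4: p=8, d=25, C=30, tardiness=max(0,30-25)=5
  Job 5: p=10, d=27, C=40, tardiness=max(0,40-27)=13
Total tardiness = 26

26


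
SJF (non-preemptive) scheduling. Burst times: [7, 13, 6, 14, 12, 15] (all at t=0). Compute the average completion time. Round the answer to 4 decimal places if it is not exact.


SJF order (ascending): [6, 7, 12, 13, 14, 15]
Completion times:
  Job 1: burst=6, C=6
  Job 2: burst=7, C=13
  Job 3: burst=12, C=25
  Job 4: burst=13, C=38
  Job 5: burst=14, C=52
  Job 6: burst=15, C=67
Average completion = 201/6 = 33.5

33.5


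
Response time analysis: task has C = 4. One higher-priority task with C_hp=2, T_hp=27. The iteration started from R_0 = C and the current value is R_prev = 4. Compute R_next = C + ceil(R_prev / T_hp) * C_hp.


R_next = C + ceil(R_prev / T_hp) * C_hp
ceil(4 / 27) = ceil(0.1481) = 1
Interference = 1 * 2 = 2
R_next = 4 + 2 = 6

6


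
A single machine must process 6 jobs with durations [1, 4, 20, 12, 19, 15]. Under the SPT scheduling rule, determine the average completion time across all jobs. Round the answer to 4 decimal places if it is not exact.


Sort jobs by processing time (SPT order): [1, 4, 12, 15, 19, 20]
Compute completion times sequentially:
  Job 1: processing = 1, completes at 1
  Job 2: processing = 4, completes at 5
  Job 3: processing = 12, completes at 17
  Job 4: processing = 15, completes at 32
  Job 5: processing = 19, completes at 51
  Job 6: processing = 20, completes at 71
Sum of completion times = 177
Average completion time = 177/6 = 29.5

29.5


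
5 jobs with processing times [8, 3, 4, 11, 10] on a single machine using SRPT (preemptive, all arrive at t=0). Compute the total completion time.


Since all jobs arrive at t=0, SRPT equals SPT ordering.
SPT order: [3, 4, 8, 10, 11]
Completion times:
  Job 1: p=3, C=3
  Job 2: p=4, C=7
  Job 3: p=8, C=15
  Job 4: p=10, C=25
  Job 5: p=11, C=36
Total completion time = 3 + 7 + 15 + 25 + 36 = 86

86


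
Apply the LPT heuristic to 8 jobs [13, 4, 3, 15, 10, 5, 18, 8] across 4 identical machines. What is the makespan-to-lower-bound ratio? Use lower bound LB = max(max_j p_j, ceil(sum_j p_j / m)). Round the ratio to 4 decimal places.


LPT order: [18, 15, 13, 10, 8, 5, 4, 3]
Machine loads after assignment: [21, 19, 18, 18]
LPT makespan = 21
Lower bound = max(max_job, ceil(total/4)) = max(18, 19) = 19
Ratio = 21 / 19 = 1.1053

1.1053


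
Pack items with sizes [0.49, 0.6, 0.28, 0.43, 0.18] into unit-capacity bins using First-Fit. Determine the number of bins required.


Place items sequentially using First-Fit:
  Item 0.49 -> new Bin 1
  Item 0.6 -> new Bin 2
  Item 0.28 -> Bin 1 (now 0.77)
  Item 0.43 -> new Bin 3
  Item 0.18 -> Bin 1 (now 0.95)
Total bins used = 3

3


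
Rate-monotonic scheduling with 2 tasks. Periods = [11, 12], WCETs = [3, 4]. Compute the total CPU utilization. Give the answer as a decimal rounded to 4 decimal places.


Compute individual utilizations (exact fractions):
  Task 1: C/T = 3/11 (approx. 0.2727)
  Task 2: C/T = 4/12 = 1/3 (approx. 0.3333)
Total utilization U = 3/11 + 1/3 = 20/33
Rounded to 4 decimal places: U = 0.6061
RM (Liu & Layland) bound for 2 tasks = 0.828427; compare with U = 20/33 (approx. 0.606061)
U <= bound, so schedulable by RM sufficient condition.

0.6061


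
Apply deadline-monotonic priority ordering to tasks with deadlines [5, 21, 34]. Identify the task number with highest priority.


Sort tasks by relative deadline (ascending):
  Task 1: deadline = 5
  Task 2: deadline = 21
  Task 3: deadline = 34
Priority order (highest first): [1, 2, 3]
Highest priority task = 1

1


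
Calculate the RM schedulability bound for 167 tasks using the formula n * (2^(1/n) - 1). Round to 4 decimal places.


Compute 2^(1/167) = 1.0041592075
Subtract 1: 1.0041592075 - 1 = 0.0041592075
Multiply by n: 167 * 0.0041592075 = 0.6945876525
Round to 4 dp: 0.6946

0.6946


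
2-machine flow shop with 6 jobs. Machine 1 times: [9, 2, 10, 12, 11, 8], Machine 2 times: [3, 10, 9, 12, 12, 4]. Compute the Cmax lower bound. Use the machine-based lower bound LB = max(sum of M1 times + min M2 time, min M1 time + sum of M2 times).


LB1 = sum(M1 times) + min(M2 times) = 52 + 3 = 55
LB2 = min(M1 times) + sum(M2 times) = 2 + 50 = 52
Lower bound = max(LB1, LB2) = max(55, 52) = 55

55


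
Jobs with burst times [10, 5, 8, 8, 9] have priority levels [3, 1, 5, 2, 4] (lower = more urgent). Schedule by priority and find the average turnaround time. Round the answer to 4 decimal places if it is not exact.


Sort by priority (ascending = highest first):
Order: [(1, 5), (2, 8), (3, 10), (4, 9), (5, 8)]
Completion times:
  Priority 1, burst=5, C=5
  Priority 2, burst=8, C=13
  Priority 3, burst=10, C=23
  Priority 4, burst=9, C=32
  Priority 5, burst=8, C=40
Average turnaround = 113/5 = 22.6

22.6


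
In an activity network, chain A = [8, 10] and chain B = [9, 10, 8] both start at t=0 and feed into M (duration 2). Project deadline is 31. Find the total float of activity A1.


Forward pass: ES(A1) = sum of predecessors on chain A = 0
EF = ES + duration = 0 + 8 = 8
Backward pass: LF(M) = deadline = 31; LS(M) = 31 - 2 = 29
LF(A1) = LS(M) - sum(successors on chain A) = 29 - 10 = 19
LS = LF - duration = 19 - 8 = 11
Total float = LS - ES = 11 - 0 = 11

11


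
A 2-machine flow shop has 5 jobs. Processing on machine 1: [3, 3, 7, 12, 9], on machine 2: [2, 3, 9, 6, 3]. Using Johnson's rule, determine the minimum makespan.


Apply Johnson's rule:
  Group 1 (a <= b): [(2, 3, 3), (3, 7, 9)]
  Group 2 (a > b): [(4, 12, 6), (5, 9, 3), (1, 3, 2)]
Optimal job order: [2, 3, 4, 5, 1]
Schedule:
  Job 2: M1 done at 3, M2 done at 6
  Job 3: M1 done at 10, M2 done at 19
  Job 4: M1 done at 22, M2 done at 28
  Job 5: M1 done at 31, M2 done at 34
  Job 1: M1 done at 34, M2 done at 36
Makespan = 36

36


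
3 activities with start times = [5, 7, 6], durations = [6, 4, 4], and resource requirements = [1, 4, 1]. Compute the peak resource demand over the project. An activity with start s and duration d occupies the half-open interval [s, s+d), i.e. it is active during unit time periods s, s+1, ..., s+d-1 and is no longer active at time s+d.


Each activity i is active on [start_i, start_i + duration_i).
Compute total resource usage per time slot:
  t=0: active resources = [], total = 0
  t=1: active resources = [], total = 0
  t=2: active resources = [], total = 0
  t=3: active resources = [], total = 0
  t=4: active resources = [], total = 0
  t=5: active resources = [1], total = 1
  t=6: active resources = [1, 1], total = 2
  t=7: active resources = [1, 4, 1], total = 6
  t=8: active resources = [1, 4, 1], total = 6
  t=9: active resources = [1, 4, 1], total = 6
  t=10: active resources = [1, 4], total = 5
Peak resource demand = 6

6


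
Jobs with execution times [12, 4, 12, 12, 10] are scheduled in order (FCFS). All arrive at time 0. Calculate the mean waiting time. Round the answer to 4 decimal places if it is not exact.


FCFS order (as given): [12, 4, 12, 12, 10]
Waiting times:
  Job 1: wait = 0
  Job 2: wait = 12
  Job 3: wait = 16
  Job 4: wait = 28
  Job 5: wait = 40
Sum of waiting times = 96
Average waiting time = 96/5 = 19.2

19.2


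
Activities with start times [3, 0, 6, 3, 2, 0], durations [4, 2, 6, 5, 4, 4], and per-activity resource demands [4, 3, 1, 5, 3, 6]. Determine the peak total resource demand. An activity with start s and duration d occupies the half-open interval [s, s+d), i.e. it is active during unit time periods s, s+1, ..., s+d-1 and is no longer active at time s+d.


Each activity i is active on [start_i, start_i + duration_i).
Compute total resource usage per time slot:
  t=0: active resources = [3, 6], total = 9
  t=1: active resources = [3, 6], total = 9
  t=2: active resources = [3, 6], total = 9
  t=3: active resources = [4, 5, 3, 6], total = 18
  t=4: active resources = [4, 5, 3], total = 12
  t=5: active resources = [4, 5, 3], total = 12
  t=6: active resources = [4, 1, 5], total = 10
  t=7: active resources = [1, 5], total = 6
  t=8: active resources = [1], total = 1
  t=9: active resources = [1], total = 1
  t=10: active resources = [1], total = 1
  t=11: active resources = [1], total = 1
Peak resource demand = 18

18


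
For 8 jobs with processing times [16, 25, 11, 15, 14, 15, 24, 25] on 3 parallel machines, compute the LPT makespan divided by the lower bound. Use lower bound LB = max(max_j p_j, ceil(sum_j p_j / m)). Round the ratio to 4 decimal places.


LPT order: [25, 25, 24, 16, 15, 15, 14, 11]
Machine loads after assignment: [54, 51, 40]
LPT makespan = 54
Lower bound = max(max_job, ceil(total/3)) = max(25, 49) = 49
Ratio = 54 / 49 = 1.102

1.102


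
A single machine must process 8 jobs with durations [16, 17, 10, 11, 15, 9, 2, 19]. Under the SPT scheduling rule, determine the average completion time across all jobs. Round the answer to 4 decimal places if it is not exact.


Sort jobs by processing time (SPT order): [2, 9, 10, 11, 15, 16, 17, 19]
Compute completion times sequentially:
  Job 1: processing = 2, completes at 2
  Job 2: processing = 9, completes at 11
  Job 3: processing = 10, completes at 21
  Job 4: processing = 11, completes at 32
  Job 5: processing = 15, completes at 47
  Job 6: processing = 16, completes at 63
  Job 7: processing = 17, completes at 80
  Job 8: processing = 19, completes at 99
Sum of completion times = 355
Average completion time = 355/8 = 44.375

44.375


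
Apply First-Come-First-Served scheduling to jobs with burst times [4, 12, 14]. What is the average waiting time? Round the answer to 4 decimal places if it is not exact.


FCFS order (as given): [4, 12, 14]
Waiting times:
  Job 1: wait = 0
  Job 2: wait = 4
  Job 3: wait = 16
Sum of waiting times = 20
Average waiting time = 20/3 = 6.6667

6.6667


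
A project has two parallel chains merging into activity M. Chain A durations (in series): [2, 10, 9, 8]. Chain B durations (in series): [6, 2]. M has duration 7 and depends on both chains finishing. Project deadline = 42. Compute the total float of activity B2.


Forward pass: ES(B2) = sum of predecessors on chain B = 6
EF = ES + duration = 6 + 2 = 8
Backward pass: LF(M) = deadline = 42; LS(M) = 42 - 7 = 35
LF(B2) = LS(M) - sum(successors on chain B) = 35 - 0 = 35
LS = LF - duration = 35 - 2 = 33
Total float = LS - ES = 33 - 6 = 27

27


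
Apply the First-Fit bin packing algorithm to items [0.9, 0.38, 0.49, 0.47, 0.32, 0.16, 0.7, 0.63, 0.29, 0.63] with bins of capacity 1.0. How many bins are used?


Place items sequentially using First-Fit:
  Item 0.9 -> new Bin 1
  Item 0.38 -> new Bin 2
  Item 0.49 -> Bin 2 (now 0.87)
  Item 0.47 -> new Bin 3
  Item 0.32 -> Bin 3 (now 0.79)
  Item 0.16 -> Bin 3 (now 0.95)
  Item 0.7 -> new Bin 4
  Item 0.63 -> new Bin 5
  Item 0.29 -> Bin 4 (now 0.99)
  Item 0.63 -> new Bin 6
Total bins used = 6

6


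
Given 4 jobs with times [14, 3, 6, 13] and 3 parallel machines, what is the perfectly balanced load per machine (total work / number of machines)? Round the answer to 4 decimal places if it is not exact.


Total processing time = 14 + 3 + 6 + 13 = 36
Number of machines = 3
Ideal balanced load = 36 / 3 = 12.0

12.0


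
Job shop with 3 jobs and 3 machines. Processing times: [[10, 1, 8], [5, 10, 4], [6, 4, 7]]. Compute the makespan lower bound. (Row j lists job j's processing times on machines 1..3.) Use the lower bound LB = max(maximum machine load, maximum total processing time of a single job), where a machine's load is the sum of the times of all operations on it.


Machine loads:
  Machine 1: 10 + 5 + 6 = 21
  Machine 2: 1 + 10 + 4 = 15
  Machine 3: 8 + 4 + 7 = 19
Max machine load = 21
Job totals:
  Job 1: 19
  Job 2: 19
  Job 3: 17
Max job total = 19
Lower bound = max(21, 19) = 21

21


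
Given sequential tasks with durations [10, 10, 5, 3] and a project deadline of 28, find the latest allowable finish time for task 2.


LF(activity 2) = deadline - sum of successor durations
Successors: activities 3 through 4 with durations [5, 3]
Sum of successor durations = 8
LF = 28 - 8 = 20

20


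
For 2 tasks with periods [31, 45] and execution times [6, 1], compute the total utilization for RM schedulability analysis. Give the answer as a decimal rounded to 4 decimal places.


Compute individual utilizations (exact fractions):
  Task 1: C/T = 6/31 (approx. 0.1935)
  Task 2: C/T = 1/45 (approx. 0.0222)
Total utilization U = 6/31 + 1/45 = 301/1395
Rounded to 4 decimal places: U = 0.2158
RM (Liu & Layland) bound for 2 tasks = 0.828427; compare with U = 301/1395 (approx. 0.215771)
U <= bound, so schedulable by RM sufficient condition.

0.2158


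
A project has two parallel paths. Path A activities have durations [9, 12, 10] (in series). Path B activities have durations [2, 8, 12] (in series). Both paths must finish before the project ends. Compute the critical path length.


Path A total = 9 + 12 + 10 = 31
Path B total = 2 + 8 + 12 = 22
Critical path = longest path = max(31, 22) = 31

31


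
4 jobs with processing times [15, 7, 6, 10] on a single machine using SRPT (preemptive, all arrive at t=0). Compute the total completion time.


Since all jobs arrive at t=0, SRPT equals SPT ordering.
SPT order: [6, 7, 10, 15]
Completion times:
  Job 1: p=6, C=6
  Job 2: p=7, C=13
  Job 3: p=10, C=23
  Job 4: p=15, C=38
Total completion time = 6 + 13 + 23 + 38 = 80

80


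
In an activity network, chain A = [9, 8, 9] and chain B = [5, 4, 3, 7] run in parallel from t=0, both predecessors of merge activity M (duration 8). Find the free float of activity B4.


ES(B4) = sum of predecessors on chain B = 12
EF(B4) = ES + duration = 12 + 7 = 19
Successor of B4 is M. ES(M) = max(sum(A), sum(B)) = max(26, 19) = 26
Free float = ES(successor) - EF(current) = 26 - 19 = 7

7


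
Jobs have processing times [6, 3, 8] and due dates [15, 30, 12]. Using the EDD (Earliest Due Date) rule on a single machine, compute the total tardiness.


Sort by due date (EDD order): [(8, 12), (6, 15), (3, 30)]
Compute completion times and tardiness:
  Job 1: p=8, d=12, C=8, tardiness=max(0,8-12)=0
  Job 2: p=6, d=15, C=14, tardiness=max(0,14-15)=0
  Job 3: p=3, d=30, C=17, tardiness=max(0,17-30)=0
Total tardiness = 0

0


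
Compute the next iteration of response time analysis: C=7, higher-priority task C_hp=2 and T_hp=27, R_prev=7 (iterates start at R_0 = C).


R_next = C + ceil(R_prev / T_hp) * C_hp
ceil(7 / 27) = ceil(0.2593) = 1
Interference = 1 * 2 = 2
R_next = 7 + 2 = 9

9


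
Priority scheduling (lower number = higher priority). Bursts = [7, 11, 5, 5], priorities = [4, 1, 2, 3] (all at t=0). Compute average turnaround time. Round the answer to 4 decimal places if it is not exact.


Sort by priority (ascending = highest first):
Order: [(1, 11), (2, 5), (3, 5), (4, 7)]
Completion times:
  Priority 1, burst=11, C=11
  Priority 2, burst=5, C=16
  Priority 3, burst=5, C=21
  Priority 4, burst=7, C=28
Average turnaround = 76/4 = 19.0

19.0


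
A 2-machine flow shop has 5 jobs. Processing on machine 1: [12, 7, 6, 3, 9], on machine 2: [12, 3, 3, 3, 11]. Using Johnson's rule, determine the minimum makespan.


Apply Johnson's rule:
  Group 1 (a <= b): [(4, 3, 3), (5, 9, 11), (1, 12, 12)]
  Group 2 (a > b): [(2, 7, 3), (3, 6, 3)]
Optimal job order: [4, 5, 1, 2, 3]
Schedule:
  Job 4: M1 done at 3, M2 done at 6
  Job 5: M1 done at 12, M2 done at 23
  Job 1: M1 done at 24, M2 done at 36
  Job 2: M1 done at 31, M2 done at 39
  Job 3: M1 done at 37, M2 done at 42
Makespan = 42

42


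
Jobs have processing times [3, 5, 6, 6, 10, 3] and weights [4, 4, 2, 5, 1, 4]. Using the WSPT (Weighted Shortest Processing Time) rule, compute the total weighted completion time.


Compute p/w ratios and sort ascending (WSPT): [(3, 4), (3, 4), (6, 5), (5, 4), (6, 2), (10, 1)]
Compute weighted completion times:
  Job (p=3,w=4): C=3, w*C=4*3=12
  Job (p=3,w=4): C=6, w*C=4*6=24
  Job (p=6,w=5): C=12, w*C=5*12=60
  Job (p=5,w=4): C=17, w*C=4*17=68
  Job (p=6,w=2): C=23, w*C=2*23=46
  Job (p=10,w=1): C=33, w*C=1*33=33
Total weighted completion time = 243

243


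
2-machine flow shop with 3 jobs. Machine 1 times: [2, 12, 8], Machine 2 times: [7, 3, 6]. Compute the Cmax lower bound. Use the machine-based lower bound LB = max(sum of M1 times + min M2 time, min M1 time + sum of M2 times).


LB1 = sum(M1 times) + min(M2 times) = 22 + 3 = 25
LB2 = min(M1 times) + sum(M2 times) = 2 + 16 = 18
Lower bound = max(LB1, LB2) = max(25, 18) = 25

25


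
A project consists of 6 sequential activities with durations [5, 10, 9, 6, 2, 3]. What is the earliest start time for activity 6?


Activity 6 starts after activities 1 through 5 complete.
Predecessor durations: [5, 10, 9, 6, 2]
ES = 5 + 10 + 9 + 6 + 2 = 32

32


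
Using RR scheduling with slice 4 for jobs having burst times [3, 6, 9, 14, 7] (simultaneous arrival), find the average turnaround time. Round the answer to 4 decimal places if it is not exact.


Time quantum = 4
Execution trace:
  J1 runs 3 units, time = 3
  J2 runs 4 units, time = 7
  J3 runs 4 units, time = 11
  J4 runs 4 units, time = 15
  J5 runs 4 units, time = 19
  J2 runs 2 units, time = 21
  J3 runs 4 units, time = 25
  J4 runs 4 units, time = 29
  J5 runs 3 units, time = 32
  J3 runs 1 units, time = 33
  J4 runs 4 units, time = 37
  J4 runs 2 units, time = 39
Finish times: [3, 21, 33, 39, 32]
Average turnaround = 128/5 = 25.6

25.6


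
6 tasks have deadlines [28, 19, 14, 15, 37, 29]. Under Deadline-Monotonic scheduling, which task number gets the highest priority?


Sort tasks by relative deadline (ascending):
  Task 3: deadline = 14
  Task 4: deadline = 15
  Task 2: deadline = 19
  Task 1: deadline = 28
  Task 6: deadline = 29
  Task 5: deadline = 37
Priority order (highest first): [3, 4, 2, 1, 6, 5]
Highest priority task = 3

3


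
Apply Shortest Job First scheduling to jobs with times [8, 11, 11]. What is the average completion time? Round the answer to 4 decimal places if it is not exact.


SJF order (ascending): [8, 11, 11]
Completion times:
  Job 1: burst=8, C=8
  Job 2: burst=11, C=19
  Job 3: burst=11, C=30
Average completion = 57/3 = 19.0

19.0


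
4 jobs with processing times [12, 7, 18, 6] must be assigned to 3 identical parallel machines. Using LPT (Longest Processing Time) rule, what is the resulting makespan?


Sort jobs in decreasing order (LPT): [18, 12, 7, 6]
Assign each job to the least loaded machine:
  Machine 1: jobs [18], load = 18
  Machine 2: jobs [12], load = 12
  Machine 3: jobs [7, 6], load = 13
Makespan = max load = 18

18


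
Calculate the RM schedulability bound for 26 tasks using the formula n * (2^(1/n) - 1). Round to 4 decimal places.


Compute 2^(1/26) = 1.0270180507
Subtract 1: 1.0270180507 - 1 = 0.0270180507
Multiply by n: 26 * 0.0270180507 = 0.7024693182
Round to 4 dp: 0.7025

0.7025


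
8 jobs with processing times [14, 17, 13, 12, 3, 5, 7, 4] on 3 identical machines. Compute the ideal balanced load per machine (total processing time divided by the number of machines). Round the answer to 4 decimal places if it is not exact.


Total processing time = 14 + 17 + 13 + 12 + 3 + 5 + 7 + 4 = 75
Number of machines = 3
Ideal balanced load = 75 / 3 = 25.0

25.0


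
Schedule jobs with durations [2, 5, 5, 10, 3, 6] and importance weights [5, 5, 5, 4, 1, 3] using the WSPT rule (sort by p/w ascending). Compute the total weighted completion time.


Compute p/w ratios and sort ascending (WSPT): [(2, 5), (5, 5), (5, 5), (6, 3), (10, 4), (3, 1)]
Compute weighted completion times:
  Job (p=2,w=5): C=2, w*C=5*2=10
  Job (p=5,w=5): C=7, w*C=5*7=35
  Job (p=5,w=5): C=12, w*C=5*12=60
  Job (p=6,w=3): C=18, w*C=3*18=54
  Job (p=10,w=4): C=28, w*C=4*28=112
  Job (p=3,w=1): C=31, w*C=1*31=31
Total weighted completion time = 302

302


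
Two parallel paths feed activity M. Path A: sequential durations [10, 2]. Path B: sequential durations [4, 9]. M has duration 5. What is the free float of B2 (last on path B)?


ES(B2) = sum of predecessors on chain B = 4
EF(B2) = ES + duration = 4 + 9 = 13
Successor of B2 is M. ES(M) = max(sum(A), sum(B)) = max(12, 13) = 13
Free float = ES(successor) - EF(current) = 13 - 13 = 0

0


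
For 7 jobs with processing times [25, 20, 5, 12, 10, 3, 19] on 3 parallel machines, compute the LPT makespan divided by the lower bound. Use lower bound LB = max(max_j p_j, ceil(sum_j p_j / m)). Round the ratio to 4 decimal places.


LPT order: [25, 20, 19, 12, 10, 5, 3]
Machine loads after assignment: [33, 30, 31]
LPT makespan = 33
Lower bound = max(max_job, ceil(total/3)) = max(25, 32) = 32
Ratio = 33 / 32 = 1.0313

1.0313


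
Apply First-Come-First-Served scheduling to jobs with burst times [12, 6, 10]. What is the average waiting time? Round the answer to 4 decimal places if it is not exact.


FCFS order (as given): [12, 6, 10]
Waiting times:
  Job 1: wait = 0
  Job 2: wait = 12
  Job 3: wait = 18
Sum of waiting times = 30
Average waiting time = 30/3 = 10.0

10.0


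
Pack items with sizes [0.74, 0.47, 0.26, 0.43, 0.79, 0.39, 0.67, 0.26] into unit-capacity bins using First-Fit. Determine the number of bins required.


Place items sequentially using First-Fit:
  Item 0.74 -> new Bin 1
  Item 0.47 -> new Bin 2
  Item 0.26 -> Bin 1 (now 1.0)
  Item 0.43 -> Bin 2 (now 0.9)
  Item 0.79 -> new Bin 3
  Item 0.39 -> new Bin 4
  Item 0.67 -> new Bin 5
  Item 0.26 -> Bin 4 (now 0.65)
Total bins used = 5

5


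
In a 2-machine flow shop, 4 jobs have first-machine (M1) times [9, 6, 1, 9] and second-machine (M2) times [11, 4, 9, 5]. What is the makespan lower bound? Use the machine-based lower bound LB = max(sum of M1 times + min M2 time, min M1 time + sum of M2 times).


LB1 = sum(M1 times) + min(M2 times) = 25 + 4 = 29
LB2 = min(M1 times) + sum(M2 times) = 1 + 29 = 30
Lower bound = max(LB1, LB2) = max(29, 30) = 30

30


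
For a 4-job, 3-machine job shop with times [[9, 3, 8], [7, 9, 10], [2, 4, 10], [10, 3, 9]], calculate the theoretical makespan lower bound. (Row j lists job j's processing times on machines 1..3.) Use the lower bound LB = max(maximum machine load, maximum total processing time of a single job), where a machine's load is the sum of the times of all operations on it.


Machine loads:
  Machine 1: 9 + 7 + 2 + 10 = 28
  Machine 2: 3 + 9 + 4 + 3 = 19
  Machine 3: 8 + 10 + 10 + 9 = 37
Max machine load = 37
Job totals:
  Job 1: 20
  Job 2: 26
  Job 3: 16
  Job 4: 22
Max job total = 26
Lower bound = max(37, 26) = 37

37


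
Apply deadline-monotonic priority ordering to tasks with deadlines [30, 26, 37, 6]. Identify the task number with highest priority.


Sort tasks by relative deadline (ascending):
  Task 4: deadline = 6
  Task 2: deadline = 26
  Task 1: deadline = 30
  Task 3: deadline = 37
Priority order (highest first): [4, 2, 1, 3]
Highest priority task = 4

4


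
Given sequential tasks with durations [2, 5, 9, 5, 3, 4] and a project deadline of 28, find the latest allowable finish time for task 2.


LF(activity 2) = deadline - sum of successor durations
Successors: activities 3 through 6 with durations [9, 5, 3, 4]
Sum of successor durations = 21
LF = 28 - 21 = 7

7


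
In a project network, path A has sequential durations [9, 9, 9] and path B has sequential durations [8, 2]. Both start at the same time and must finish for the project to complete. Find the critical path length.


Path A total = 9 + 9 + 9 = 27
Path B total = 8 + 2 = 10
Critical path = longest path = max(27, 10) = 27

27


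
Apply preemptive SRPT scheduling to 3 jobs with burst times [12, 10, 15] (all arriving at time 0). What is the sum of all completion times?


Since all jobs arrive at t=0, SRPT equals SPT ordering.
SPT order: [10, 12, 15]
Completion times:
  Job 1: p=10, C=10
  Job 2: p=12, C=22
  Job 3: p=15, C=37
Total completion time = 10 + 22 + 37 = 69

69


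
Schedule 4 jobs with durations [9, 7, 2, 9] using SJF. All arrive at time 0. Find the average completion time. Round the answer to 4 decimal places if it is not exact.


SJF order (ascending): [2, 7, 9, 9]
Completion times:
  Job 1: burst=2, C=2
  Job 2: burst=7, C=9
  Job 3: burst=9, C=18
  Job 4: burst=9, C=27
Average completion = 56/4 = 14.0

14.0


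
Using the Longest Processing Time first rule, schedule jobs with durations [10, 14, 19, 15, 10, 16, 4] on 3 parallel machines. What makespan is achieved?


Sort jobs in decreasing order (LPT): [19, 16, 15, 14, 10, 10, 4]
Assign each job to the least loaded machine:
  Machine 1: jobs [19, 10], load = 29
  Machine 2: jobs [16, 10, 4], load = 30
  Machine 3: jobs [15, 14], load = 29
Makespan = max load = 30

30


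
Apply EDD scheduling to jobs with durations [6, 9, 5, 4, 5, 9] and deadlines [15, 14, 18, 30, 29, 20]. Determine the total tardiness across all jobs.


Sort by due date (EDD order): [(9, 14), (6, 15), (5, 18), (9, 20), (5, 29), (4, 30)]
Compute completion times and tardiness:
  Job 1: p=9, d=14, C=9, tardiness=max(0,9-14)=0
  Job 2: p=6, d=15, C=15, tardiness=max(0,15-15)=0
  Job 3: p=5, d=18, C=20, tardiness=max(0,20-18)=2
  Job 4: p=9, d=20, C=29, tardiness=max(0,29-20)=9
  Job 5: p=5, d=29, C=34, tardiness=max(0,34-29)=5
  Job 6: p=4, d=30, C=38, tardiness=max(0,38-30)=8
Total tardiness = 24

24


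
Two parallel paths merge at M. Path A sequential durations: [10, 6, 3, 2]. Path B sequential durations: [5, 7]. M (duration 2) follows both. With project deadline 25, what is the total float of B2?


Forward pass: ES(B2) = sum of predecessors on chain B = 5
EF = ES + duration = 5 + 7 = 12
Backward pass: LF(M) = deadline = 25; LS(M) = 25 - 2 = 23
LF(B2) = LS(M) - sum(successors on chain B) = 23 - 0 = 23
LS = LF - duration = 23 - 7 = 16
Total float = LS - ES = 16 - 5 = 11

11


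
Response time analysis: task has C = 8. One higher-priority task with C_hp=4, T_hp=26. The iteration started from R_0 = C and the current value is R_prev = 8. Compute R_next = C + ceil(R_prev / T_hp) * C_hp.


R_next = C + ceil(R_prev / T_hp) * C_hp
ceil(8 / 26) = ceil(0.3077) = 1
Interference = 1 * 4 = 4
R_next = 8 + 4 = 12

12


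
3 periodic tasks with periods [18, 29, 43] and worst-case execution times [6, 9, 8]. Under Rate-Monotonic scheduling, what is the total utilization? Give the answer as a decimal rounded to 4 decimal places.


Compute individual utilizations (exact fractions):
  Task 1: C/T = 6/18 = 1/3 (approx. 0.3333)
  Task 2: C/T = 9/29 (approx. 0.3103)
  Task 3: C/T = 8/43 (approx. 0.186)
Total utilization U = 1/3 + 9/29 + 8/43 = 3104/3741
Rounded to 4 decimal places: U = 0.8297
RM (Liu & Layland) bound for 3 tasks = 0.779763; compare with U = 3104/3741 (approx. 0.829725)
bound < U <= 1, so the RM sufficient condition is not met (inconclusive; an exact test such as response-time analysis is needed).

0.8297


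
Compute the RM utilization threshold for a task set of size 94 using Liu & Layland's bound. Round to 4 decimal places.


Compute 2^(1/94) = 1.0074011604
Subtract 1: 1.0074011604 - 1 = 0.0074011604
Multiply by n: 94 * 0.0074011604 = 0.6957090776
Round to 4 dp: 0.6957

0.6957


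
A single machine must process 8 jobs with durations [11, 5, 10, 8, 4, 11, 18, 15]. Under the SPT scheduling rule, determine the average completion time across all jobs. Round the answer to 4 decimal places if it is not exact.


Sort jobs by processing time (SPT order): [4, 5, 8, 10, 11, 11, 15, 18]
Compute completion times sequentially:
  Job 1: processing = 4, completes at 4
  Job 2: processing = 5, completes at 9
  Job 3: processing = 8, completes at 17
  Job 4: processing = 10, completes at 27
  Job 5: processing = 11, completes at 38
  Job 6: processing = 11, completes at 49
  Job 7: processing = 15, completes at 64
  Job 8: processing = 18, completes at 82
Sum of completion times = 290
Average completion time = 290/8 = 36.25

36.25


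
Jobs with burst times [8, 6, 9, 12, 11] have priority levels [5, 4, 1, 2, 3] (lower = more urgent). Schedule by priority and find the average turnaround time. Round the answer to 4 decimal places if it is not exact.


Sort by priority (ascending = highest first):
Order: [(1, 9), (2, 12), (3, 11), (4, 6), (5, 8)]
Completion times:
  Priority 1, burst=9, C=9
  Priority 2, burst=12, C=21
  Priority 3, burst=11, C=32
  Priority 4, burst=6, C=38
  Priority 5, burst=8, C=46
Average turnaround = 146/5 = 29.2

29.2


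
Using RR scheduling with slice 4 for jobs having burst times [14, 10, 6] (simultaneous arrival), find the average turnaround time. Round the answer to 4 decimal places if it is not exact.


Time quantum = 4
Execution trace:
  J1 runs 4 units, time = 4
  J2 runs 4 units, time = 8
  J3 runs 4 units, time = 12
  J1 runs 4 units, time = 16
  J2 runs 4 units, time = 20
  J3 runs 2 units, time = 22
  J1 runs 4 units, time = 26
  J2 runs 2 units, time = 28
  J1 runs 2 units, time = 30
Finish times: [30, 28, 22]
Average turnaround = 80/3 = 26.6667

26.6667


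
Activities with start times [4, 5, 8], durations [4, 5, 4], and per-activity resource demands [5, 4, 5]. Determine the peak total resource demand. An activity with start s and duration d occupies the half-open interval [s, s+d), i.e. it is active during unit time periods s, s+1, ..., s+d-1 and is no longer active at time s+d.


Each activity i is active on [start_i, start_i + duration_i).
Compute total resource usage per time slot:
  t=0: active resources = [], total = 0
  t=1: active resources = [], total = 0
  t=2: active resources = [], total = 0
  t=3: active resources = [], total = 0
  t=4: active resources = [5], total = 5
  t=5: active resources = [5, 4], total = 9
  t=6: active resources = [5, 4], total = 9
  t=7: active resources = [5, 4], total = 9
  t=8: active resources = [4, 5], total = 9
  t=9: active resources = [4, 5], total = 9
  t=10: active resources = [5], total = 5
  t=11: active resources = [5], total = 5
Peak resource demand = 9

9


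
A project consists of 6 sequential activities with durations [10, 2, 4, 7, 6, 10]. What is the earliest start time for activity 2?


Activity 2 starts after activities 1 through 1 complete.
Predecessor durations: [10]
ES = 10 = 10

10


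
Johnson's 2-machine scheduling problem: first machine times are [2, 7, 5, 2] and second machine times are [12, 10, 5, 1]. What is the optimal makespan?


Apply Johnson's rule:
  Group 1 (a <= b): [(1, 2, 12), (3, 5, 5), (2, 7, 10)]
  Group 2 (a > b): [(4, 2, 1)]
Optimal job order: [1, 3, 2, 4]
Schedule:
  Job 1: M1 done at 2, M2 done at 14
  Job 3: M1 done at 7, M2 done at 19
  Job 2: M1 done at 14, M2 done at 29
  Job 4: M1 done at 16, M2 done at 30
Makespan = 30

30


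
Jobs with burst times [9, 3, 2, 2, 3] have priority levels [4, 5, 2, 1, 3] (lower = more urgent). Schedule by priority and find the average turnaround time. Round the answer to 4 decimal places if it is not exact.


Sort by priority (ascending = highest first):
Order: [(1, 2), (2, 2), (3, 3), (4, 9), (5, 3)]
Completion times:
  Priority 1, burst=2, C=2
  Priority 2, burst=2, C=4
  Priority 3, burst=3, C=7
  Priority 4, burst=9, C=16
  Priority 5, burst=3, C=19
Average turnaround = 48/5 = 9.6

9.6


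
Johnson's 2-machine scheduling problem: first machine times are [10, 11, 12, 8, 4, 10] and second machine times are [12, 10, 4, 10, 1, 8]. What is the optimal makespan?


Apply Johnson's rule:
  Group 1 (a <= b): [(4, 8, 10), (1, 10, 12)]
  Group 2 (a > b): [(2, 11, 10), (6, 10, 8), (3, 12, 4), (5, 4, 1)]
Optimal job order: [4, 1, 2, 6, 3, 5]
Schedule:
  Job 4: M1 done at 8, M2 done at 18
  Job 1: M1 done at 18, M2 done at 30
  Job 2: M1 done at 29, M2 done at 40
  Job 6: M1 done at 39, M2 done at 48
  Job 3: M1 done at 51, M2 done at 55
  Job 5: M1 done at 55, M2 done at 56
Makespan = 56

56
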